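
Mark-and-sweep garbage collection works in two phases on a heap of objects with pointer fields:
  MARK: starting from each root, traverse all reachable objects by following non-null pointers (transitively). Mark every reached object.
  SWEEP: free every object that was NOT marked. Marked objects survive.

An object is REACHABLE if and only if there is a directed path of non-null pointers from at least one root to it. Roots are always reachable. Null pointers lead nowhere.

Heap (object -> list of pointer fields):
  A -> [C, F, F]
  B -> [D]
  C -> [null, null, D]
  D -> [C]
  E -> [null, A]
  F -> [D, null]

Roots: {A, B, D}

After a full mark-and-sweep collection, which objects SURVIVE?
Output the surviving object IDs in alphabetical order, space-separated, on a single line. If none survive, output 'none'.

Answer: A B C D F

Derivation:
Roots: A B D
Mark A: refs=C F F, marked=A
Mark B: refs=D, marked=A B
Mark D: refs=C, marked=A B D
Mark C: refs=null null D, marked=A B C D
Mark F: refs=D null, marked=A B C D F
Unmarked (collected): E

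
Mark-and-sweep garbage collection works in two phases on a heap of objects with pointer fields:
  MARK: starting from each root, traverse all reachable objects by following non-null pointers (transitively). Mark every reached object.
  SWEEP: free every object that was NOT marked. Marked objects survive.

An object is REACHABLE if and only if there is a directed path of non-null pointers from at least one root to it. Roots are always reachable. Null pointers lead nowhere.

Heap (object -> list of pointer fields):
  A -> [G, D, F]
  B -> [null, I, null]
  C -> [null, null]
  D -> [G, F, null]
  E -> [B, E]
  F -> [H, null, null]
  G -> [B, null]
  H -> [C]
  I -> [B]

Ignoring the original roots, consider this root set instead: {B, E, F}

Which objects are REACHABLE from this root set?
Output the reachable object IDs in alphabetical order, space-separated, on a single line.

Roots: B E F
Mark B: refs=null I null, marked=B
Mark E: refs=B E, marked=B E
Mark F: refs=H null null, marked=B E F
Mark I: refs=B, marked=B E F I
Mark H: refs=C, marked=B E F H I
Mark C: refs=null null, marked=B C E F H I
Unmarked (collected): A D G

Answer: B C E F H I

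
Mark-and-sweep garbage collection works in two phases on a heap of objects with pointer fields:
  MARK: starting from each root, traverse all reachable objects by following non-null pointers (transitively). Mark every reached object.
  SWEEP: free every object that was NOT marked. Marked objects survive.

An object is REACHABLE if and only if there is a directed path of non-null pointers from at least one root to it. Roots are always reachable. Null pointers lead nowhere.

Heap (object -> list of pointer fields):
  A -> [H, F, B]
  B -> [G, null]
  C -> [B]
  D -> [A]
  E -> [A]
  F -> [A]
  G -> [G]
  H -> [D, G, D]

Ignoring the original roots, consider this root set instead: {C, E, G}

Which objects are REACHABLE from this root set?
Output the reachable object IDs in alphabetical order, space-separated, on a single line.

Answer: A B C D E F G H

Derivation:
Roots: C E G
Mark C: refs=B, marked=C
Mark E: refs=A, marked=C E
Mark G: refs=G, marked=C E G
Mark B: refs=G null, marked=B C E G
Mark A: refs=H F B, marked=A B C E G
Mark H: refs=D G D, marked=A B C E G H
Mark F: refs=A, marked=A B C E F G H
Mark D: refs=A, marked=A B C D E F G H
Unmarked (collected): (none)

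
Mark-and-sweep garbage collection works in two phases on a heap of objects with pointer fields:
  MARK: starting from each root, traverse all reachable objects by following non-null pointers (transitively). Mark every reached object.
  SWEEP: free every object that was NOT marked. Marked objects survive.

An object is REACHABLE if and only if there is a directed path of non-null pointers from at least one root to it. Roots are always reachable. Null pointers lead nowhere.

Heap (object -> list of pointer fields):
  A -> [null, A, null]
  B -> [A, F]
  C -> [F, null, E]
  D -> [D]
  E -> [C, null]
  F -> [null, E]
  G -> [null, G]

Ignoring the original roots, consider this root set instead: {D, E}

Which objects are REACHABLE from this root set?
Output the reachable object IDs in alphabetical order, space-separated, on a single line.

Answer: C D E F

Derivation:
Roots: D E
Mark D: refs=D, marked=D
Mark E: refs=C null, marked=D E
Mark C: refs=F null E, marked=C D E
Mark F: refs=null E, marked=C D E F
Unmarked (collected): A B G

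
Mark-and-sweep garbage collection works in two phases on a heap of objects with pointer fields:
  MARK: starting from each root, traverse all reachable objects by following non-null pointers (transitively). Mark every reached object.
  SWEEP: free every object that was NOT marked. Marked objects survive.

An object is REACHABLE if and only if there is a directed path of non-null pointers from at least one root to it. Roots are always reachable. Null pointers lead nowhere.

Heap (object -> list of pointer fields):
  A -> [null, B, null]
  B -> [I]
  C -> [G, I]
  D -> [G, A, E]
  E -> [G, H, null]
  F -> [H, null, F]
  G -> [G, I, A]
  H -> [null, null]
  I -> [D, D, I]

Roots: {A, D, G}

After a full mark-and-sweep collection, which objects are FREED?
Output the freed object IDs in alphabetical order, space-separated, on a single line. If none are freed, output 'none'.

Answer: C F

Derivation:
Roots: A D G
Mark A: refs=null B null, marked=A
Mark D: refs=G A E, marked=A D
Mark G: refs=G I A, marked=A D G
Mark B: refs=I, marked=A B D G
Mark E: refs=G H null, marked=A B D E G
Mark I: refs=D D I, marked=A B D E G I
Mark H: refs=null null, marked=A B D E G H I
Unmarked (collected): C F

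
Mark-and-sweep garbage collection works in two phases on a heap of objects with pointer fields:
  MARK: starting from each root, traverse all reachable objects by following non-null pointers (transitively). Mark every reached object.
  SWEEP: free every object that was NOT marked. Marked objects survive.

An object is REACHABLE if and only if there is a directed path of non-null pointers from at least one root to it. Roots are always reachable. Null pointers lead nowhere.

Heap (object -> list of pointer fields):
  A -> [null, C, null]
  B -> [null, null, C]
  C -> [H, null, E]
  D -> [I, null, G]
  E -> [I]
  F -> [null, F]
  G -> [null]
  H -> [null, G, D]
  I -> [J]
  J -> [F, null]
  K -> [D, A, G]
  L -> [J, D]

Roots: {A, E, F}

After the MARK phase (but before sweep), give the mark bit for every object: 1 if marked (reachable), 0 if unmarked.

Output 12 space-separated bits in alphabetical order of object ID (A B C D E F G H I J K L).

Answer: 1 0 1 1 1 1 1 1 1 1 0 0

Derivation:
Roots: A E F
Mark A: refs=null C null, marked=A
Mark E: refs=I, marked=A E
Mark F: refs=null F, marked=A E F
Mark C: refs=H null E, marked=A C E F
Mark I: refs=J, marked=A C E F I
Mark H: refs=null G D, marked=A C E F H I
Mark J: refs=F null, marked=A C E F H I J
Mark G: refs=null, marked=A C E F G H I J
Mark D: refs=I null G, marked=A C D E F G H I J
Unmarked (collected): B K L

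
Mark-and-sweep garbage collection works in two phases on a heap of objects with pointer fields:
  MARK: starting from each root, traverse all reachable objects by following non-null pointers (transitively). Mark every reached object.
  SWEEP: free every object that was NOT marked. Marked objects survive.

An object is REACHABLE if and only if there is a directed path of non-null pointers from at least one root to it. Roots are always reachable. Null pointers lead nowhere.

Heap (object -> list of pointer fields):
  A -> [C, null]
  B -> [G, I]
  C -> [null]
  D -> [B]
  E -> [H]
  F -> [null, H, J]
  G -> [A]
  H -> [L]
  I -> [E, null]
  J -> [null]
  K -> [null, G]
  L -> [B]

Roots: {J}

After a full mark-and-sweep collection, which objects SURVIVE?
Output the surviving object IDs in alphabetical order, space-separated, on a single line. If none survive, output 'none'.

Roots: J
Mark J: refs=null, marked=J
Unmarked (collected): A B C D E F G H I K L

Answer: J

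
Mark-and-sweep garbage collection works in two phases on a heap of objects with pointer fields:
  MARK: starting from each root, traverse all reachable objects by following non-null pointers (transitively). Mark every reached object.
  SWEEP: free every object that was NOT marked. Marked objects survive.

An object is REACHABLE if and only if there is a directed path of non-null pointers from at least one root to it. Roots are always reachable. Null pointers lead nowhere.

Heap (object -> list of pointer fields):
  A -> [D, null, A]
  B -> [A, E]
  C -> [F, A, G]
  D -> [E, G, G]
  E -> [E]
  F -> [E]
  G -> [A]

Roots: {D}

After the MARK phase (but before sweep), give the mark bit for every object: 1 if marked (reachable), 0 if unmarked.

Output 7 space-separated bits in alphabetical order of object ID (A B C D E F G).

Roots: D
Mark D: refs=E G G, marked=D
Mark E: refs=E, marked=D E
Mark G: refs=A, marked=D E G
Mark A: refs=D null A, marked=A D E G
Unmarked (collected): B C F

Answer: 1 0 0 1 1 0 1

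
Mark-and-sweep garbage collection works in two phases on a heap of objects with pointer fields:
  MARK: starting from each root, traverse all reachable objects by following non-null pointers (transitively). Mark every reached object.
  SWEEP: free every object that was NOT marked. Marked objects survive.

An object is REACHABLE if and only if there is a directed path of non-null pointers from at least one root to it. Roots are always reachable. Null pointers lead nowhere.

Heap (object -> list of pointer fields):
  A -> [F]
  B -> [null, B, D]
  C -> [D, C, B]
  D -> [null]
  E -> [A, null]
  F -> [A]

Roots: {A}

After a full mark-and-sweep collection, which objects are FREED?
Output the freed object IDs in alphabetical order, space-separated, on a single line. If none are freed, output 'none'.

Answer: B C D E

Derivation:
Roots: A
Mark A: refs=F, marked=A
Mark F: refs=A, marked=A F
Unmarked (collected): B C D E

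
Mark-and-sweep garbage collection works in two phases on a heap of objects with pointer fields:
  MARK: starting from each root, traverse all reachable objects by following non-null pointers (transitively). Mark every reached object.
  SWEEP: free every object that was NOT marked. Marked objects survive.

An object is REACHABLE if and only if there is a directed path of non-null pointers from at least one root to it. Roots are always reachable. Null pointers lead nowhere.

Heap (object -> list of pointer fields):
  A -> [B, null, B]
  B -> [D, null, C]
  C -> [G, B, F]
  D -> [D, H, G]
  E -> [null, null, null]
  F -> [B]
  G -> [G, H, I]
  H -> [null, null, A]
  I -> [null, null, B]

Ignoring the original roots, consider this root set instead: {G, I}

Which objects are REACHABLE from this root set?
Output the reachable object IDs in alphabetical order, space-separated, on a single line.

Answer: A B C D F G H I

Derivation:
Roots: G I
Mark G: refs=G H I, marked=G
Mark I: refs=null null B, marked=G I
Mark H: refs=null null A, marked=G H I
Mark B: refs=D null C, marked=B G H I
Mark A: refs=B null B, marked=A B G H I
Mark D: refs=D H G, marked=A B D G H I
Mark C: refs=G B F, marked=A B C D G H I
Mark F: refs=B, marked=A B C D F G H I
Unmarked (collected): E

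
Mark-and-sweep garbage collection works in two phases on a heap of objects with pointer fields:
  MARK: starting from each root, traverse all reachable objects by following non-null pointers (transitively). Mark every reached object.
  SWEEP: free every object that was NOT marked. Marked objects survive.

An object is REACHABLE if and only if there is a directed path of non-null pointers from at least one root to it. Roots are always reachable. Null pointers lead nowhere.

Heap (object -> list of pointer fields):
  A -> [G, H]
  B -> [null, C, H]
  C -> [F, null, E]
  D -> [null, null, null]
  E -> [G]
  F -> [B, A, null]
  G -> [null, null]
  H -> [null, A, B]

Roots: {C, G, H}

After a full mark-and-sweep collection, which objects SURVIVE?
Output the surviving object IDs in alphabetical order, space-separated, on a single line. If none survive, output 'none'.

Answer: A B C E F G H

Derivation:
Roots: C G H
Mark C: refs=F null E, marked=C
Mark G: refs=null null, marked=C G
Mark H: refs=null A B, marked=C G H
Mark F: refs=B A null, marked=C F G H
Mark E: refs=G, marked=C E F G H
Mark A: refs=G H, marked=A C E F G H
Mark B: refs=null C H, marked=A B C E F G H
Unmarked (collected): D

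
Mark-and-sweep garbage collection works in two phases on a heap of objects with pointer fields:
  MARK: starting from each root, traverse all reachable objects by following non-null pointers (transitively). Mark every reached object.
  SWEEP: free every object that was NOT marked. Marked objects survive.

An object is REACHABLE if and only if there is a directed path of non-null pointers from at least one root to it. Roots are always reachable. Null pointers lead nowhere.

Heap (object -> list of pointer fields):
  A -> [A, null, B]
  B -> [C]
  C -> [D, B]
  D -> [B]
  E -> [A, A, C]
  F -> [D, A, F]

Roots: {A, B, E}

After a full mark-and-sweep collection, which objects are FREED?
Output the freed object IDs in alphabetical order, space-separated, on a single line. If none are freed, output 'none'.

Answer: F

Derivation:
Roots: A B E
Mark A: refs=A null B, marked=A
Mark B: refs=C, marked=A B
Mark E: refs=A A C, marked=A B E
Mark C: refs=D B, marked=A B C E
Mark D: refs=B, marked=A B C D E
Unmarked (collected): F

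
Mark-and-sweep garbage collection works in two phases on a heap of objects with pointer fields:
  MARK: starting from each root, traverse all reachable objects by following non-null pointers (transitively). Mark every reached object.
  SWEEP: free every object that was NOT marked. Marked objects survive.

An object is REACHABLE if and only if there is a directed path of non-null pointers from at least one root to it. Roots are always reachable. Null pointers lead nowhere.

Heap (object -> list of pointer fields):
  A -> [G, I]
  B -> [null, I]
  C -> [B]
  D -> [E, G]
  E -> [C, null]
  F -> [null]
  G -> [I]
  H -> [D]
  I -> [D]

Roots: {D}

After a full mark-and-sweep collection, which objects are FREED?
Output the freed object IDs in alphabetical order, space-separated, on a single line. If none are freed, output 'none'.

Answer: A F H

Derivation:
Roots: D
Mark D: refs=E G, marked=D
Mark E: refs=C null, marked=D E
Mark G: refs=I, marked=D E G
Mark C: refs=B, marked=C D E G
Mark I: refs=D, marked=C D E G I
Mark B: refs=null I, marked=B C D E G I
Unmarked (collected): A F H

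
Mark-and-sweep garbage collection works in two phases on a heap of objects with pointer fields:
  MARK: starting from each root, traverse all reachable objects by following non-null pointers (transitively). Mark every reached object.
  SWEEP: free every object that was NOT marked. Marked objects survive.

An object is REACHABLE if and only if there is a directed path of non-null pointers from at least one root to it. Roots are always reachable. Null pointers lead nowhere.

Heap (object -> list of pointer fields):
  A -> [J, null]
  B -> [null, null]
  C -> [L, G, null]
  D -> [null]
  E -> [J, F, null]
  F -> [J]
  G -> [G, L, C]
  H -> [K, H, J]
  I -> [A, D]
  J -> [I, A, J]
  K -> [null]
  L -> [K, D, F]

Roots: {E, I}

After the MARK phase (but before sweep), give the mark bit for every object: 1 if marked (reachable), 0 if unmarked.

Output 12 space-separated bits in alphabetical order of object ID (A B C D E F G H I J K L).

Roots: E I
Mark E: refs=J F null, marked=E
Mark I: refs=A D, marked=E I
Mark J: refs=I A J, marked=E I J
Mark F: refs=J, marked=E F I J
Mark A: refs=J null, marked=A E F I J
Mark D: refs=null, marked=A D E F I J
Unmarked (collected): B C G H K L

Answer: 1 0 0 1 1 1 0 0 1 1 0 0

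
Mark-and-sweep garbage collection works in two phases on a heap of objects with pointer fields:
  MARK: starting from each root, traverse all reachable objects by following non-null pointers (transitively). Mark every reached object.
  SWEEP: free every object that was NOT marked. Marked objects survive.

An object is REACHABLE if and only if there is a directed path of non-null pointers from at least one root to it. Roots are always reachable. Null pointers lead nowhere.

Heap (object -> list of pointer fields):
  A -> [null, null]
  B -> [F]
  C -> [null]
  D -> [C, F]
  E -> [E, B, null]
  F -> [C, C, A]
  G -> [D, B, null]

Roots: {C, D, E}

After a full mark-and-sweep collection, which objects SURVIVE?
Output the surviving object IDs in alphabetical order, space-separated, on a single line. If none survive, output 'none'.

Answer: A B C D E F

Derivation:
Roots: C D E
Mark C: refs=null, marked=C
Mark D: refs=C F, marked=C D
Mark E: refs=E B null, marked=C D E
Mark F: refs=C C A, marked=C D E F
Mark B: refs=F, marked=B C D E F
Mark A: refs=null null, marked=A B C D E F
Unmarked (collected): G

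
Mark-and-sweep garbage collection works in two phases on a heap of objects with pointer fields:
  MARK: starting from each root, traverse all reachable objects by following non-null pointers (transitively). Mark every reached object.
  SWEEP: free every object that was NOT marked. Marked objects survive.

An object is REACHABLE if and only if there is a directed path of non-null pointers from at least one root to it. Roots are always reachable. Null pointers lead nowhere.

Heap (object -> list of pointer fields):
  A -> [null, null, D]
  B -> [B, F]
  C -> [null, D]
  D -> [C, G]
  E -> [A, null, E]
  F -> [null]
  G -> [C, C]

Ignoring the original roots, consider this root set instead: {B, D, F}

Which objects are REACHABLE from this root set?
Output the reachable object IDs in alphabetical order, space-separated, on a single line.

Roots: B D F
Mark B: refs=B F, marked=B
Mark D: refs=C G, marked=B D
Mark F: refs=null, marked=B D F
Mark C: refs=null D, marked=B C D F
Mark G: refs=C C, marked=B C D F G
Unmarked (collected): A E

Answer: B C D F G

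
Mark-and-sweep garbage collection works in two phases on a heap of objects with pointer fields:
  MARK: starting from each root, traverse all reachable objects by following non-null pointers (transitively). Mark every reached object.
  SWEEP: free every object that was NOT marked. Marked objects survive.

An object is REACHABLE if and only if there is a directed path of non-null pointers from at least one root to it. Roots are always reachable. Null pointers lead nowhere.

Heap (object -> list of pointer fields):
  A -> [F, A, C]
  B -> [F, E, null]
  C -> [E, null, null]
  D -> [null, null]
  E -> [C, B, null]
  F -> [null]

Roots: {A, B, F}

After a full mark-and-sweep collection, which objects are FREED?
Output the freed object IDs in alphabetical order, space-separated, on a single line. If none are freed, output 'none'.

Roots: A B F
Mark A: refs=F A C, marked=A
Mark B: refs=F E null, marked=A B
Mark F: refs=null, marked=A B F
Mark C: refs=E null null, marked=A B C F
Mark E: refs=C B null, marked=A B C E F
Unmarked (collected): D

Answer: D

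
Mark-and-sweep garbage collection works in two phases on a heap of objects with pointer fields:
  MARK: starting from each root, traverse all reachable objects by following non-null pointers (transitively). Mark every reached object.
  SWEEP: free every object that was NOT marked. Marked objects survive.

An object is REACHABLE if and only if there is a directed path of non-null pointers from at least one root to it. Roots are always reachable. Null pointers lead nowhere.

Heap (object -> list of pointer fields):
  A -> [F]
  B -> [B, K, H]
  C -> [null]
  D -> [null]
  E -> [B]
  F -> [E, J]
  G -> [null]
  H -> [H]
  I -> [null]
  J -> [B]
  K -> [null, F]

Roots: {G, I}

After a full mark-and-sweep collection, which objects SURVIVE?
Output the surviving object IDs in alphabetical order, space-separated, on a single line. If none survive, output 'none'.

Roots: G I
Mark G: refs=null, marked=G
Mark I: refs=null, marked=G I
Unmarked (collected): A B C D E F H J K

Answer: G I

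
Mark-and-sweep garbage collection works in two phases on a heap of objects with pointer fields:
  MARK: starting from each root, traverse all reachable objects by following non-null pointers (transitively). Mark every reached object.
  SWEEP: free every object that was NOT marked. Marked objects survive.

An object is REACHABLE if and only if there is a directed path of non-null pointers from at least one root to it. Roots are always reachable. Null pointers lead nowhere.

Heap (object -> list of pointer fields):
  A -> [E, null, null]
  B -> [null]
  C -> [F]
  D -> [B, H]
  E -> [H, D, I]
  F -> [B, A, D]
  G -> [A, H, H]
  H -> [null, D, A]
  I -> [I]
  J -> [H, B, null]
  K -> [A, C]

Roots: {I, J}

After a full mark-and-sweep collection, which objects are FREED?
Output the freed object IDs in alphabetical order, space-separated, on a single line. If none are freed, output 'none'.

Answer: C F G K

Derivation:
Roots: I J
Mark I: refs=I, marked=I
Mark J: refs=H B null, marked=I J
Mark H: refs=null D A, marked=H I J
Mark B: refs=null, marked=B H I J
Mark D: refs=B H, marked=B D H I J
Mark A: refs=E null null, marked=A B D H I J
Mark E: refs=H D I, marked=A B D E H I J
Unmarked (collected): C F G K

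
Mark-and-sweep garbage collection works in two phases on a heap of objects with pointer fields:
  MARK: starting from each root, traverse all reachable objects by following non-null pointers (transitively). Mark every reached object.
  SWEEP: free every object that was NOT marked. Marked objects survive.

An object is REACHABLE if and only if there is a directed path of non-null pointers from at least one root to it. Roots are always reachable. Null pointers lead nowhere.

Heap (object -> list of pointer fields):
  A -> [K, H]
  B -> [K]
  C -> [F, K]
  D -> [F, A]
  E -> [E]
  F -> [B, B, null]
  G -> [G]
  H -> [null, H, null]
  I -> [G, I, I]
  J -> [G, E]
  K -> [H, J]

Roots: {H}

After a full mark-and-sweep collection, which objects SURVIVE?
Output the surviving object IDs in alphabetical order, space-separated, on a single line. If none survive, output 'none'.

Roots: H
Mark H: refs=null H null, marked=H
Unmarked (collected): A B C D E F G I J K

Answer: H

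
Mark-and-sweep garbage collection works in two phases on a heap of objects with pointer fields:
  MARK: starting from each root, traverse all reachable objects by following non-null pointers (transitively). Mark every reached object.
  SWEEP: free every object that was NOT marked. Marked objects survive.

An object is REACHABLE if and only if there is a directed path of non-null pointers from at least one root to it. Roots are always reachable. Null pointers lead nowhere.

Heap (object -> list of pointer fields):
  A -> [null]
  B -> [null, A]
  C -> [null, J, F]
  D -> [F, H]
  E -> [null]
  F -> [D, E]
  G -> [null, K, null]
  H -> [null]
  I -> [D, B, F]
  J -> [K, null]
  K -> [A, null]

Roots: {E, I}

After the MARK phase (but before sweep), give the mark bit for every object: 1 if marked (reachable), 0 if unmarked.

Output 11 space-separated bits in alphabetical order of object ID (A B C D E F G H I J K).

Answer: 1 1 0 1 1 1 0 1 1 0 0

Derivation:
Roots: E I
Mark E: refs=null, marked=E
Mark I: refs=D B F, marked=E I
Mark D: refs=F H, marked=D E I
Mark B: refs=null A, marked=B D E I
Mark F: refs=D E, marked=B D E F I
Mark H: refs=null, marked=B D E F H I
Mark A: refs=null, marked=A B D E F H I
Unmarked (collected): C G J K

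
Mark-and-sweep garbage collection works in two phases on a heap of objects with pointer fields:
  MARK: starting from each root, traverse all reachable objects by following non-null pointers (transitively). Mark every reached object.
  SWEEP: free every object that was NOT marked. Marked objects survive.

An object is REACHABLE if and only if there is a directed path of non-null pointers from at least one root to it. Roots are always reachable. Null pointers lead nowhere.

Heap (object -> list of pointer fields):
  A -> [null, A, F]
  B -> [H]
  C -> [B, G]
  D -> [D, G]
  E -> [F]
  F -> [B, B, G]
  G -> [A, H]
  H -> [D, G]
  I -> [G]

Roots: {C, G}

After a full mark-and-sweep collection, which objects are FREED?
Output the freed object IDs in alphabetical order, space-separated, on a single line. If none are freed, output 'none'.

Roots: C G
Mark C: refs=B G, marked=C
Mark G: refs=A H, marked=C G
Mark B: refs=H, marked=B C G
Mark A: refs=null A F, marked=A B C G
Mark H: refs=D G, marked=A B C G H
Mark F: refs=B B G, marked=A B C F G H
Mark D: refs=D G, marked=A B C D F G H
Unmarked (collected): E I

Answer: E I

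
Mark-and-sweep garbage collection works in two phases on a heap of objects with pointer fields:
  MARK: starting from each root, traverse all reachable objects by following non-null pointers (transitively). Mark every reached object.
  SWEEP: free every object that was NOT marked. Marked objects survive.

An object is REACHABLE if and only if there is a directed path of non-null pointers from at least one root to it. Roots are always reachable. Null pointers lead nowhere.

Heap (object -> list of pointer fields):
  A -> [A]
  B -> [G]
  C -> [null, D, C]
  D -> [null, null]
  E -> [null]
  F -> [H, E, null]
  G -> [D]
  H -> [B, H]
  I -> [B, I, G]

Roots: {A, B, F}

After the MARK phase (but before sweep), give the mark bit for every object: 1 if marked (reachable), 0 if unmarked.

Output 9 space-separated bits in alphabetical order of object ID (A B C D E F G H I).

Answer: 1 1 0 1 1 1 1 1 0

Derivation:
Roots: A B F
Mark A: refs=A, marked=A
Mark B: refs=G, marked=A B
Mark F: refs=H E null, marked=A B F
Mark G: refs=D, marked=A B F G
Mark H: refs=B H, marked=A B F G H
Mark E: refs=null, marked=A B E F G H
Mark D: refs=null null, marked=A B D E F G H
Unmarked (collected): C I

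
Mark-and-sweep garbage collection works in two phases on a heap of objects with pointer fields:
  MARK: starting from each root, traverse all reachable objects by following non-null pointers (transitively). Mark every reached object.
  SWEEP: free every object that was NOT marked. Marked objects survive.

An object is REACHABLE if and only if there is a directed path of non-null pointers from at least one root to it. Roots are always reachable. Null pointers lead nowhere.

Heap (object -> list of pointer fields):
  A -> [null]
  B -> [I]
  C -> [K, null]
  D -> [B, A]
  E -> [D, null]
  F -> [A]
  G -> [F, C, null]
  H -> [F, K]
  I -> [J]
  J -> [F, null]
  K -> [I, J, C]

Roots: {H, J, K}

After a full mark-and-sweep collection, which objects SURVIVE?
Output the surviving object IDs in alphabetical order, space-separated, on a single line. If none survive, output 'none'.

Answer: A C F H I J K

Derivation:
Roots: H J K
Mark H: refs=F K, marked=H
Mark J: refs=F null, marked=H J
Mark K: refs=I J C, marked=H J K
Mark F: refs=A, marked=F H J K
Mark I: refs=J, marked=F H I J K
Mark C: refs=K null, marked=C F H I J K
Mark A: refs=null, marked=A C F H I J K
Unmarked (collected): B D E G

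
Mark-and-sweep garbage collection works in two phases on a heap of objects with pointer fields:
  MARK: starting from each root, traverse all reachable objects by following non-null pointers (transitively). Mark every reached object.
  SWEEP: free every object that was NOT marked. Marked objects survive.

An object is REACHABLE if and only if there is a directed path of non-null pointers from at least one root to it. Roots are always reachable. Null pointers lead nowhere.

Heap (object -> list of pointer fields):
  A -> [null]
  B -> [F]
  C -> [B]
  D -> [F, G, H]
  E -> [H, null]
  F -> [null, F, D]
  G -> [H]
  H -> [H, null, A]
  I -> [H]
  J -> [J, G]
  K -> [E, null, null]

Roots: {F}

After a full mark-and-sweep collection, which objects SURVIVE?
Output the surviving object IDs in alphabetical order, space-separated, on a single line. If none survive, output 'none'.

Roots: F
Mark F: refs=null F D, marked=F
Mark D: refs=F G H, marked=D F
Mark G: refs=H, marked=D F G
Mark H: refs=H null A, marked=D F G H
Mark A: refs=null, marked=A D F G H
Unmarked (collected): B C E I J K

Answer: A D F G H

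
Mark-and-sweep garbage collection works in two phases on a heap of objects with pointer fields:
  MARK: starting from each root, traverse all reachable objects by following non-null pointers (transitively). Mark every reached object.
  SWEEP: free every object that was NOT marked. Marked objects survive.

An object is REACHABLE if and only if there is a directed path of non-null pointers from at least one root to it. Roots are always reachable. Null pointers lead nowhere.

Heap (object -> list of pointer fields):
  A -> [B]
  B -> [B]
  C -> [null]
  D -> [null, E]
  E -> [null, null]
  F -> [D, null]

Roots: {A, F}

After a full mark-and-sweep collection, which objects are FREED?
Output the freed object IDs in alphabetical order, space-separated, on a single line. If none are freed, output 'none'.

Answer: C

Derivation:
Roots: A F
Mark A: refs=B, marked=A
Mark F: refs=D null, marked=A F
Mark B: refs=B, marked=A B F
Mark D: refs=null E, marked=A B D F
Mark E: refs=null null, marked=A B D E F
Unmarked (collected): C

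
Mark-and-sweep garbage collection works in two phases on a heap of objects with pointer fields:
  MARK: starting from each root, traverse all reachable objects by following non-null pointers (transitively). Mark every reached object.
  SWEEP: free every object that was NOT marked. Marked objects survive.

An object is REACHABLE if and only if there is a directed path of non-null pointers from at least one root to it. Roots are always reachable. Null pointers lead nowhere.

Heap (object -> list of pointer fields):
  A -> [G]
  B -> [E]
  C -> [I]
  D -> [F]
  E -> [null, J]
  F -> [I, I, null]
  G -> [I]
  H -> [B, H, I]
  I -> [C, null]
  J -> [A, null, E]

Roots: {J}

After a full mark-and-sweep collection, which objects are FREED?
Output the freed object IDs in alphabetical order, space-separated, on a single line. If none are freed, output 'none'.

Answer: B D F H

Derivation:
Roots: J
Mark J: refs=A null E, marked=J
Mark A: refs=G, marked=A J
Mark E: refs=null J, marked=A E J
Mark G: refs=I, marked=A E G J
Mark I: refs=C null, marked=A E G I J
Mark C: refs=I, marked=A C E G I J
Unmarked (collected): B D F H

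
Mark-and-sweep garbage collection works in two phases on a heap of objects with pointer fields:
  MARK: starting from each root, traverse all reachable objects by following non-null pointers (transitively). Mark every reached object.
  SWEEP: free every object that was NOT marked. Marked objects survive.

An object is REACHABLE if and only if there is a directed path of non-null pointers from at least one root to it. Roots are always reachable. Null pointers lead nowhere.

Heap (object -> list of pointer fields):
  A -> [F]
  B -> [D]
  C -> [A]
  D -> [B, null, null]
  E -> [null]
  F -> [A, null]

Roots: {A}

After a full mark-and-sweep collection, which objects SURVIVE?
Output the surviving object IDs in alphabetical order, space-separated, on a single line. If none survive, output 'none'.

Roots: A
Mark A: refs=F, marked=A
Mark F: refs=A null, marked=A F
Unmarked (collected): B C D E

Answer: A F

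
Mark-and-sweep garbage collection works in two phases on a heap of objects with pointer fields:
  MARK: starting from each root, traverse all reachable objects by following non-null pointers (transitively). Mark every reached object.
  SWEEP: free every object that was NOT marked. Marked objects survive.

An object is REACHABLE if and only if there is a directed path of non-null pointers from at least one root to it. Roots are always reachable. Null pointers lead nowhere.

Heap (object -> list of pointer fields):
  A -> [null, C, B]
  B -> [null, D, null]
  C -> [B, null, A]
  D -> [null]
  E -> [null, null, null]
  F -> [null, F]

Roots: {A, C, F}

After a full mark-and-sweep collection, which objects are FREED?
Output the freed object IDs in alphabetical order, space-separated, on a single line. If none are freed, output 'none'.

Answer: E

Derivation:
Roots: A C F
Mark A: refs=null C B, marked=A
Mark C: refs=B null A, marked=A C
Mark F: refs=null F, marked=A C F
Mark B: refs=null D null, marked=A B C F
Mark D: refs=null, marked=A B C D F
Unmarked (collected): E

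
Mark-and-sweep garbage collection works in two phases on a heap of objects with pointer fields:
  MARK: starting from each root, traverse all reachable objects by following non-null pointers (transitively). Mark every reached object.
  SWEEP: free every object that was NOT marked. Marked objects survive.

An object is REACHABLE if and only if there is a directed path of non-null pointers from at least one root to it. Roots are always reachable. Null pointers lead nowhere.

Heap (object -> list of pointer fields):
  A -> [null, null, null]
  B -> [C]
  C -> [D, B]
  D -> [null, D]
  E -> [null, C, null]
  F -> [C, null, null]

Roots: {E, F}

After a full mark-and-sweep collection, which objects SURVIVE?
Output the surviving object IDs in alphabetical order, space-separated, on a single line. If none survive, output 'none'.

Roots: E F
Mark E: refs=null C null, marked=E
Mark F: refs=C null null, marked=E F
Mark C: refs=D B, marked=C E F
Mark D: refs=null D, marked=C D E F
Mark B: refs=C, marked=B C D E F
Unmarked (collected): A

Answer: B C D E F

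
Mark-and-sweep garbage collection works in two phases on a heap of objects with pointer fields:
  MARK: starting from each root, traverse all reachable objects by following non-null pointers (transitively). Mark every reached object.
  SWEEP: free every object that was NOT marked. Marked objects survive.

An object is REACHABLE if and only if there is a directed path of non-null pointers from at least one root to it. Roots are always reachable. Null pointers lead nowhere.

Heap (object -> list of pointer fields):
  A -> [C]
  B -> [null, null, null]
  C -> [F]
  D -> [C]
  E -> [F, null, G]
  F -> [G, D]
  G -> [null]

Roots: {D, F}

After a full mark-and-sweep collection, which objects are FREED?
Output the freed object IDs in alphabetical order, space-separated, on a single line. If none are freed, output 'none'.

Answer: A B E

Derivation:
Roots: D F
Mark D: refs=C, marked=D
Mark F: refs=G D, marked=D F
Mark C: refs=F, marked=C D F
Mark G: refs=null, marked=C D F G
Unmarked (collected): A B E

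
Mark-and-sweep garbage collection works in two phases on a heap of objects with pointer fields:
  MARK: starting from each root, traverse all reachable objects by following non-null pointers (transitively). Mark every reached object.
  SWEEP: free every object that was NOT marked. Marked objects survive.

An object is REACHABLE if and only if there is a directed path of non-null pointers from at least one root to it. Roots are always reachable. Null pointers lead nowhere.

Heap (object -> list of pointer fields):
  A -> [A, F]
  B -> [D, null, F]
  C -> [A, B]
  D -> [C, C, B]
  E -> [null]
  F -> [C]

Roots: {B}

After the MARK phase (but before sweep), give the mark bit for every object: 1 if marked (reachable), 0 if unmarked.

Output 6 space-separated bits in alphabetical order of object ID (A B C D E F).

Roots: B
Mark B: refs=D null F, marked=B
Mark D: refs=C C B, marked=B D
Mark F: refs=C, marked=B D F
Mark C: refs=A B, marked=B C D F
Mark A: refs=A F, marked=A B C D F
Unmarked (collected): E

Answer: 1 1 1 1 0 1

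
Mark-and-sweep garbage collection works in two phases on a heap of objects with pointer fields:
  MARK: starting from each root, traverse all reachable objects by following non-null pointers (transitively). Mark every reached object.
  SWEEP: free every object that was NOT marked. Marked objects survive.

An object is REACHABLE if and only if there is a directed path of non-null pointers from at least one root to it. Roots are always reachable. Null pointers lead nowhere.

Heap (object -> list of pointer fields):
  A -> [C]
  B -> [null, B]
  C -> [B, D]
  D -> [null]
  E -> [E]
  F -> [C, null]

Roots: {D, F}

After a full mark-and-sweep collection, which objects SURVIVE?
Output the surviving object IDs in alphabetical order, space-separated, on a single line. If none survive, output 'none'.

Answer: B C D F

Derivation:
Roots: D F
Mark D: refs=null, marked=D
Mark F: refs=C null, marked=D F
Mark C: refs=B D, marked=C D F
Mark B: refs=null B, marked=B C D F
Unmarked (collected): A E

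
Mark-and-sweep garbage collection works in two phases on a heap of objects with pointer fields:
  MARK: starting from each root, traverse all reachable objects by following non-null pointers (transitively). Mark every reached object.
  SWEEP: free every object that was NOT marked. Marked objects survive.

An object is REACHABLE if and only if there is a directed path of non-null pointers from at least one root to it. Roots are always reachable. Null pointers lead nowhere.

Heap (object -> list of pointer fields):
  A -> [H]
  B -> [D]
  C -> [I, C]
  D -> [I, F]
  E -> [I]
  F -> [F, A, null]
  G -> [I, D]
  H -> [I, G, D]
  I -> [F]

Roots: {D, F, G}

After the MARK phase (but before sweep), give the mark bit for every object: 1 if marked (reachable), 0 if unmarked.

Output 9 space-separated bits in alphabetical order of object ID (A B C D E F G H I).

Answer: 1 0 0 1 0 1 1 1 1

Derivation:
Roots: D F G
Mark D: refs=I F, marked=D
Mark F: refs=F A null, marked=D F
Mark G: refs=I D, marked=D F G
Mark I: refs=F, marked=D F G I
Mark A: refs=H, marked=A D F G I
Mark H: refs=I G D, marked=A D F G H I
Unmarked (collected): B C E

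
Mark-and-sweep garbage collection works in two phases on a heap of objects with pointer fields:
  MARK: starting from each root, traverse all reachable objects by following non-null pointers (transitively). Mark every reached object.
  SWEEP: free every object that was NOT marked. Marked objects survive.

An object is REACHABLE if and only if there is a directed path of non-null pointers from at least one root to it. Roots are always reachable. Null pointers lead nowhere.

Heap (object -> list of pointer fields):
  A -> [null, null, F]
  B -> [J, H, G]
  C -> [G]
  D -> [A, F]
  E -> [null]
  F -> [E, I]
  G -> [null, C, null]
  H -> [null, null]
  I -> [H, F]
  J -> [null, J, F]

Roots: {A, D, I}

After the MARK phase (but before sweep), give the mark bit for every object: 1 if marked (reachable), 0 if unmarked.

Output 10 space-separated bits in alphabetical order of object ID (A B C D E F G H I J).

Answer: 1 0 0 1 1 1 0 1 1 0

Derivation:
Roots: A D I
Mark A: refs=null null F, marked=A
Mark D: refs=A F, marked=A D
Mark I: refs=H F, marked=A D I
Mark F: refs=E I, marked=A D F I
Mark H: refs=null null, marked=A D F H I
Mark E: refs=null, marked=A D E F H I
Unmarked (collected): B C G J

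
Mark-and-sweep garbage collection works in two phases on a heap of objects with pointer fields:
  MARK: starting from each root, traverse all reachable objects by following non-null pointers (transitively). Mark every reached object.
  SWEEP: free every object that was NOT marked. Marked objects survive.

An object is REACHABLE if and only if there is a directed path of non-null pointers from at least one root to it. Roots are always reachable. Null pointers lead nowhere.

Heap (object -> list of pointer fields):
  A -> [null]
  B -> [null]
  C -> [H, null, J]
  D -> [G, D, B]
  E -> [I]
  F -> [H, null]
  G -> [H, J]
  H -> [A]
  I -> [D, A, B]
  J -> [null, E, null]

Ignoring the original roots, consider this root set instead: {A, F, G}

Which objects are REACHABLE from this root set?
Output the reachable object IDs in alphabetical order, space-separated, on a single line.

Answer: A B D E F G H I J

Derivation:
Roots: A F G
Mark A: refs=null, marked=A
Mark F: refs=H null, marked=A F
Mark G: refs=H J, marked=A F G
Mark H: refs=A, marked=A F G H
Mark J: refs=null E null, marked=A F G H J
Mark E: refs=I, marked=A E F G H J
Mark I: refs=D A B, marked=A E F G H I J
Mark D: refs=G D B, marked=A D E F G H I J
Mark B: refs=null, marked=A B D E F G H I J
Unmarked (collected): C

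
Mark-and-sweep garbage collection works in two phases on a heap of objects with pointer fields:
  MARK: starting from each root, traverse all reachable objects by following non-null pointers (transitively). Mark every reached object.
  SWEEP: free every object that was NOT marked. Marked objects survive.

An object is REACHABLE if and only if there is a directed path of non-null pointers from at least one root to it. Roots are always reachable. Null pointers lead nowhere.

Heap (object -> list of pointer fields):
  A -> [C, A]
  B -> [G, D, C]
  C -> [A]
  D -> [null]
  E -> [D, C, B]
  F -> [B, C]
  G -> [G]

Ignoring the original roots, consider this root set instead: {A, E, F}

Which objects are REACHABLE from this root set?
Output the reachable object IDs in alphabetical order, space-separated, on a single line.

Roots: A E F
Mark A: refs=C A, marked=A
Mark E: refs=D C B, marked=A E
Mark F: refs=B C, marked=A E F
Mark C: refs=A, marked=A C E F
Mark D: refs=null, marked=A C D E F
Mark B: refs=G D C, marked=A B C D E F
Mark G: refs=G, marked=A B C D E F G
Unmarked (collected): (none)

Answer: A B C D E F G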